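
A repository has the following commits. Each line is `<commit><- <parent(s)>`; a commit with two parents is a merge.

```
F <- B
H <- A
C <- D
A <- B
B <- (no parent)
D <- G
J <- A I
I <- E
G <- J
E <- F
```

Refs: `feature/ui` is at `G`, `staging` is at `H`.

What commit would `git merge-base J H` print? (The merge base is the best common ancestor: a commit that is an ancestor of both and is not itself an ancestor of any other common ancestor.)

Ancestors of J: {A, B, E, F, I, J}.
Ancestors of H: {A, B, H}.
Common ancestors: {A, B}.
Among these, A is not an ancestor of any other common ancestor — it is the merge base.

A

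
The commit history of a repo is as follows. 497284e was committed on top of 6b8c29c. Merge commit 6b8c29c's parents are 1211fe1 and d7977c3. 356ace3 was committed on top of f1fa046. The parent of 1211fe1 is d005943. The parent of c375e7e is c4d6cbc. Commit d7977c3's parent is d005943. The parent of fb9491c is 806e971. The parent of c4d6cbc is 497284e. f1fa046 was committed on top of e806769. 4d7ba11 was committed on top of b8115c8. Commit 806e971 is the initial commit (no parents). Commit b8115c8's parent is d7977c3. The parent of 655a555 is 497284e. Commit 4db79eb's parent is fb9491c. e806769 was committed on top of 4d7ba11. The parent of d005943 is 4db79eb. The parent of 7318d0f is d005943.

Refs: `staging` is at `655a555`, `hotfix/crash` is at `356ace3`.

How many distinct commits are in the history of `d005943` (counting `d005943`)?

4

Walking parent pointers from d005943: reachable set = {4db79eb, 806e971, d005943, fb9491c}.
That is 4 commits.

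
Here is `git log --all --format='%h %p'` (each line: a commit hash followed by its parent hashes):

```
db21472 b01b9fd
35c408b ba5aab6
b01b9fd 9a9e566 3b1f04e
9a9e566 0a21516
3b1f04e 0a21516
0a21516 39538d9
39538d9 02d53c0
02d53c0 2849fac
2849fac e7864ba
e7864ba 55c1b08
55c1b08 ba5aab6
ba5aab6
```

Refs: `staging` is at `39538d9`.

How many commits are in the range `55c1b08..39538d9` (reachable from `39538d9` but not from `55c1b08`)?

Reachable from 39538d9: {02d53c0, 2849fac, 39538d9, 55c1b08, ba5aab6, e7864ba}.
Reachable from 55c1b08: {55c1b08, ba5aab6}.
In 39538d9's history but not 55c1b08's: {02d53c0, 2849fac, 39538d9, e7864ba} — 4 commits.

4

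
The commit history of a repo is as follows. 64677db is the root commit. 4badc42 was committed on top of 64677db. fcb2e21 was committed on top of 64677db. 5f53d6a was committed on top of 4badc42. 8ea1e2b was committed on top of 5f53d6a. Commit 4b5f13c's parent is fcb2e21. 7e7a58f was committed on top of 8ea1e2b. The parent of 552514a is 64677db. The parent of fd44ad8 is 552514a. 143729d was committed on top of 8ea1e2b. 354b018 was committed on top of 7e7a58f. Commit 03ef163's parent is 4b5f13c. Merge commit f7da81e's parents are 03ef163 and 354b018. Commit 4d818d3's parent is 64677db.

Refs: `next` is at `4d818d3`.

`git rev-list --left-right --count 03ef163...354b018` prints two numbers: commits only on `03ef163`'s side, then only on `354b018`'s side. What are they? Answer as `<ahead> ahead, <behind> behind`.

3 ahead, 5 behind

Reachable from 03ef163: {03ef163, 4b5f13c, 64677db, fcb2e21}.
Reachable from 354b018: {354b018, 4badc42, 5f53d6a, 64677db, 7e7a58f, 8ea1e2b}.
Only in 03ef163's history (ahead): {03ef163, 4b5f13c, fcb2e21} — 3.
Only in 354b018's history (behind): {354b018, 4badc42, 5f53d6a, 7e7a58f, 8ea1e2b} — 5.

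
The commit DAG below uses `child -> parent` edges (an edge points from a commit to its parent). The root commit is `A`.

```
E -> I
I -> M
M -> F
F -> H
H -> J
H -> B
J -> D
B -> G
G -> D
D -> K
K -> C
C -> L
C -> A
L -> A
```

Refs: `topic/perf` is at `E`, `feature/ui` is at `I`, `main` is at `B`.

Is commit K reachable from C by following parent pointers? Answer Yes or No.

Ancestors of C: {A, C, L}.
K is not in that set, so it is not an ancestor of C.

No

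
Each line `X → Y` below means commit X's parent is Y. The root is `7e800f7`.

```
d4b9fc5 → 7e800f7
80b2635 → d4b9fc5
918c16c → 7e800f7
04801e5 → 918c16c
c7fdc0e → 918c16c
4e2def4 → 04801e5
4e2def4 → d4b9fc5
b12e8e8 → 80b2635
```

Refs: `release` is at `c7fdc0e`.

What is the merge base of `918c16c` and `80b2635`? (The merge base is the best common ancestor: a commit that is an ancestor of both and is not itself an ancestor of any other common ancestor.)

Ancestors of 918c16c: {7e800f7, 918c16c}.
Ancestors of 80b2635: {7e800f7, 80b2635, d4b9fc5}.
Common ancestors: {7e800f7}.
The only common ancestor is 7e800f7, so it is the merge base.

7e800f7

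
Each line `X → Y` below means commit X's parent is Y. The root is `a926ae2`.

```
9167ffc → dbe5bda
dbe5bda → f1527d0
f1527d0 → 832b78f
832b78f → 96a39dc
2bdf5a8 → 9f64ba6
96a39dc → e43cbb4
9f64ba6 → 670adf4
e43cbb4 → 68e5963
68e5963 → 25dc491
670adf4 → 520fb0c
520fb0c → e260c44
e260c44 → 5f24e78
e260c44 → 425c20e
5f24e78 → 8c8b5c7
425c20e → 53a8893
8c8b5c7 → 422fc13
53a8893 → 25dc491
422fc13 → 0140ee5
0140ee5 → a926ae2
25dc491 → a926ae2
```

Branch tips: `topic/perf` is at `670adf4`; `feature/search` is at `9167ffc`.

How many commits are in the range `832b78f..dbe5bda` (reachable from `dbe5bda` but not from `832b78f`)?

2

Reachable from dbe5bda: {25dc491, 68e5963, 832b78f, 96a39dc, a926ae2, dbe5bda, e43cbb4, f1527d0}.
Reachable from 832b78f: {25dc491, 68e5963, 832b78f, 96a39dc, a926ae2, e43cbb4}.
In dbe5bda's history but not 832b78f's: {dbe5bda, f1527d0} — 2 commits.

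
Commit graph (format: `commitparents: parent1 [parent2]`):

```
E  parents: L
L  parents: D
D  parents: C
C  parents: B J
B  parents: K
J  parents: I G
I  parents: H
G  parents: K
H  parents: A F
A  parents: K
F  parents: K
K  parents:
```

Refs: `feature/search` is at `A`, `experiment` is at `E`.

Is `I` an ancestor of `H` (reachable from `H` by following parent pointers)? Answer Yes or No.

No

Ancestors of H: {A, F, H, K}.
I is not in that set, so it is not an ancestor of H.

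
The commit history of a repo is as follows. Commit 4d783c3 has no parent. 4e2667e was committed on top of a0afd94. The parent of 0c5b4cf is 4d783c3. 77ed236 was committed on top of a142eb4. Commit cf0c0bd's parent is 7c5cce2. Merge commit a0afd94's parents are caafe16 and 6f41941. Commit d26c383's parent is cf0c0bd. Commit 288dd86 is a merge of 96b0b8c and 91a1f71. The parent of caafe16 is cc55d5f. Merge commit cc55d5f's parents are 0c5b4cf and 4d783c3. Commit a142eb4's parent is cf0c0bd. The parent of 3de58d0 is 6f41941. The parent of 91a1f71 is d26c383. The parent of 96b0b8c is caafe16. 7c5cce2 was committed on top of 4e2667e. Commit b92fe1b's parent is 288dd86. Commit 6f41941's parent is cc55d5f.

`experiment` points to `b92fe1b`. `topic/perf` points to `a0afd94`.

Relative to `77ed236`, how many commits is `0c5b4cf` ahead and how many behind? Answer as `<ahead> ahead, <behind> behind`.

0 ahead, 9 behind

Reachable from 0c5b4cf: {0c5b4cf, 4d783c3}.
Reachable from 77ed236: {0c5b4cf, 4d783c3, 4e2667e, 6f41941, 77ed236, 7c5cce2, a0afd94, a142eb4, caafe16, cc55d5f, cf0c0bd}.
Only in 0c5b4cf's history (ahead): {} — 0.
Only in 77ed236's history (behind): {4e2667e, 6f41941, 77ed236, 7c5cce2, a0afd94, a142eb4, caafe16, cc55d5f, cf0c0bd} — 9.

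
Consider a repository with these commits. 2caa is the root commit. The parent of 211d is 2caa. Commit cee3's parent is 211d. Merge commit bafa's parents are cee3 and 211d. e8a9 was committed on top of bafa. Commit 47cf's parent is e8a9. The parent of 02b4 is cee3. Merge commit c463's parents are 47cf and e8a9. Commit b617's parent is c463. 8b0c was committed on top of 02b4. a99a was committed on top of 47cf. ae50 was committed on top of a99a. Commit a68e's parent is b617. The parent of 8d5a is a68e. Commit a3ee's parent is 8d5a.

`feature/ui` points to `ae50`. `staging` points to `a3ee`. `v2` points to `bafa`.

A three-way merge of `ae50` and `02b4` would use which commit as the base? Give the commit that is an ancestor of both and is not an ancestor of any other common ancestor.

Ancestors of ae50: {211d, 2caa, 47cf, a99a, ae50, bafa, cee3, e8a9}.
Ancestors of 02b4: {02b4, 211d, 2caa, cee3}.
Common ancestors: {211d, 2caa, cee3}.
Among these, cee3 is not an ancestor of any other common ancestor — it is the merge base.

cee3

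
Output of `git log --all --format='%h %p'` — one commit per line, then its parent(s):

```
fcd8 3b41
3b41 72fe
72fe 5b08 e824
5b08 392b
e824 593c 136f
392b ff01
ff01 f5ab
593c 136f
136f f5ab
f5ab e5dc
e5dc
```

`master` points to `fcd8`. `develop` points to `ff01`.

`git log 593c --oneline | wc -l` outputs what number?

Walking parent pointers from 593c: reachable set = {136f, 593c, e5dc, f5ab}.
That is 4 commits.

4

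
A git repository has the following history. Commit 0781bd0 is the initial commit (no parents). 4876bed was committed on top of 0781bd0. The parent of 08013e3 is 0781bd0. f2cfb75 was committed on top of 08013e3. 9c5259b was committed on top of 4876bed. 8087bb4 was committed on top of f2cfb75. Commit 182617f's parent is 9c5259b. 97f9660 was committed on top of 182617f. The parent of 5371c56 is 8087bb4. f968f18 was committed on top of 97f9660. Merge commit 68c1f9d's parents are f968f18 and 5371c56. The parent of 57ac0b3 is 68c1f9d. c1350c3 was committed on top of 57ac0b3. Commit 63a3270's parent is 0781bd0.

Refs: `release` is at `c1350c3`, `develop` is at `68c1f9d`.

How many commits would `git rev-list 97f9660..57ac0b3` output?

Reachable from 57ac0b3: {0781bd0, 08013e3, 182617f, 4876bed, 5371c56, 57ac0b3, 68c1f9d, 8087bb4, 97f9660, 9c5259b, f2cfb75, f968f18}.
Reachable from 97f9660: {0781bd0, 182617f, 4876bed, 97f9660, 9c5259b}.
In 57ac0b3's history but not 97f9660's: {08013e3, 5371c56, 57ac0b3, 68c1f9d, 8087bb4, f2cfb75, f968f18} — 7 commits.

7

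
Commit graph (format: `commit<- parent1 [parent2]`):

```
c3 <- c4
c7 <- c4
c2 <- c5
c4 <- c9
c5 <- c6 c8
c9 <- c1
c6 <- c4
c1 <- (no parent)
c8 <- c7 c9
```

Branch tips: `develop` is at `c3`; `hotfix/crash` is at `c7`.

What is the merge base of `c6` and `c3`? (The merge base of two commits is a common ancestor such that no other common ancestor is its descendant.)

c4

Ancestors of c6: {c1, c4, c6, c9}.
Ancestors of c3: {c1, c3, c4, c9}.
Common ancestors: {c1, c4, c9}.
Among these, c4 is not an ancestor of any other common ancestor — it is the merge base.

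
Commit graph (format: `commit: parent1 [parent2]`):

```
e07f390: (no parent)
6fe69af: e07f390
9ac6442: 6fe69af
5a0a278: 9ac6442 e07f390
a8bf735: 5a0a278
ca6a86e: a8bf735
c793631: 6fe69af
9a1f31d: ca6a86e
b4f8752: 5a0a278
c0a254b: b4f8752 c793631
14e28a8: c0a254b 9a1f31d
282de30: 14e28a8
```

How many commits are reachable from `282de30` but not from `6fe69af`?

10

Reachable from 282de30: {14e28a8, 282de30, 5a0a278, 6fe69af, 9a1f31d, 9ac6442, a8bf735, b4f8752, c0a254b, c793631, ca6a86e, e07f390}.
Reachable from 6fe69af: {6fe69af, e07f390}.
In 282de30's history but not 6fe69af's: {14e28a8, 282de30, 5a0a278, 9a1f31d, 9ac6442, a8bf735, b4f8752, c0a254b, c793631, ca6a86e} — 10 commits.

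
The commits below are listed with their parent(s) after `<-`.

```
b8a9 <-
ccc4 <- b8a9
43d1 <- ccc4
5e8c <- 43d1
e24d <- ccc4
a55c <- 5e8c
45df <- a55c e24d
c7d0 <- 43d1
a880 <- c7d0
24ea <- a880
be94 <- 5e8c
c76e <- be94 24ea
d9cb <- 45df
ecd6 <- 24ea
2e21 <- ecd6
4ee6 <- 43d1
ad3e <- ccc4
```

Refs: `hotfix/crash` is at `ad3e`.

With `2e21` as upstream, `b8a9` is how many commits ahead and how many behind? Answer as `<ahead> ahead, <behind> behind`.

Reachable from b8a9: {b8a9}.
Reachable from 2e21: {24ea, 2e21, 43d1, a880, b8a9, c7d0, ccc4, ecd6}.
Only in b8a9's history (ahead): {} — 0.
Only in 2e21's history (behind): {24ea, 2e21, 43d1, a880, c7d0, ccc4, ecd6} — 7.

0 ahead, 7 behind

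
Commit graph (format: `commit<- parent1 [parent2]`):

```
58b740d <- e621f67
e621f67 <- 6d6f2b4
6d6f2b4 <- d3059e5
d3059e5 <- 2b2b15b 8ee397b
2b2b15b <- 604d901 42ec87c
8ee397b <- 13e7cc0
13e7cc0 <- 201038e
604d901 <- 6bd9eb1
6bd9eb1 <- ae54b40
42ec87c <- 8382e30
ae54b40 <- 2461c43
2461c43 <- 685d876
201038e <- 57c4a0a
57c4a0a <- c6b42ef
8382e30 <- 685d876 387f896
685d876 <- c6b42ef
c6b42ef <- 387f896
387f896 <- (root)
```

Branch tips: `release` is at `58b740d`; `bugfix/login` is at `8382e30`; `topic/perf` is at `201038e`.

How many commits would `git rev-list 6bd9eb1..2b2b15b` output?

Reachable from 2b2b15b: {2461c43, 2b2b15b, 387f896, 42ec87c, 604d901, 685d876, 6bd9eb1, 8382e30, ae54b40, c6b42ef}.
Reachable from 6bd9eb1: {2461c43, 387f896, 685d876, 6bd9eb1, ae54b40, c6b42ef}.
In 2b2b15b's history but not 6bd9eb1's: {2b2b15b, 42ec87c, 604d901, 8382e30} — 4 commits.

4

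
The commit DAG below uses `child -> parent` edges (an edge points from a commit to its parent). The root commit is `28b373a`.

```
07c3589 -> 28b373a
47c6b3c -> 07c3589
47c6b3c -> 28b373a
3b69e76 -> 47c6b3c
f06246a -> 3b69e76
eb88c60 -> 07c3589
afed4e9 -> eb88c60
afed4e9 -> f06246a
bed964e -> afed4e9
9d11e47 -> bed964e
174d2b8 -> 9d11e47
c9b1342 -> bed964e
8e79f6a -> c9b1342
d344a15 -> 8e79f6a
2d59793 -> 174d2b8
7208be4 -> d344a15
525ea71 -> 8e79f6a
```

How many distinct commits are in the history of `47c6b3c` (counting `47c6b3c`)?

3

Walking parent pointers from 47c6b3c: reachable set = {07c3589, 28b373a, 47c6b3c}.
That is 3 commits.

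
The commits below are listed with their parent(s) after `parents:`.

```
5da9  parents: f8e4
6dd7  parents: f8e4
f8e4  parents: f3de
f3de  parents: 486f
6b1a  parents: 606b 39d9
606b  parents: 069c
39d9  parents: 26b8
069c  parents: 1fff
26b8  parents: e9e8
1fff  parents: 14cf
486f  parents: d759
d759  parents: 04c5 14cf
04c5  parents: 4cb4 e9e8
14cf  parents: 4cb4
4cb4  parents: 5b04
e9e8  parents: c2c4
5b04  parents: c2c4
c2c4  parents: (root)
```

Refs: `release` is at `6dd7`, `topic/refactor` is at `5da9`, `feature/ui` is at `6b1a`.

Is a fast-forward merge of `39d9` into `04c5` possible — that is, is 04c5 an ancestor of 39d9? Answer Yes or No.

No

A fast-forward from 04c5 to 39d9 is possible iff 04c5 is an ancestor of 39d9.
Ancestors of 39d9: {26b8, 39d9, c2c4, e9e8}.
04c5 is not among them, so fast-forward is not possible.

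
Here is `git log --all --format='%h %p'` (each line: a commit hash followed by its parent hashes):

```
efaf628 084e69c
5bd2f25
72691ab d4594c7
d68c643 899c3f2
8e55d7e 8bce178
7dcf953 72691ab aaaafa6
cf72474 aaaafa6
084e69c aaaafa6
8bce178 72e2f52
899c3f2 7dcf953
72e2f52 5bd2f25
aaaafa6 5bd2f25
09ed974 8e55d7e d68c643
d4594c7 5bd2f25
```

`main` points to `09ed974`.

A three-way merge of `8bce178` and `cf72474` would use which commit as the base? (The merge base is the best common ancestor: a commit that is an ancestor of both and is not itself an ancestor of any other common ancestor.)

5bd2f25

Ancestors of 8bce178: {5bd2f25, 72e2f52, 8bce178}.
Ancestors of cf72474: {5bd2f25, aaaafa6, cf72474}.
Common ancestors: {5bd2f25}.
The only common ancestor is 5bd2f25, so it is the merge base.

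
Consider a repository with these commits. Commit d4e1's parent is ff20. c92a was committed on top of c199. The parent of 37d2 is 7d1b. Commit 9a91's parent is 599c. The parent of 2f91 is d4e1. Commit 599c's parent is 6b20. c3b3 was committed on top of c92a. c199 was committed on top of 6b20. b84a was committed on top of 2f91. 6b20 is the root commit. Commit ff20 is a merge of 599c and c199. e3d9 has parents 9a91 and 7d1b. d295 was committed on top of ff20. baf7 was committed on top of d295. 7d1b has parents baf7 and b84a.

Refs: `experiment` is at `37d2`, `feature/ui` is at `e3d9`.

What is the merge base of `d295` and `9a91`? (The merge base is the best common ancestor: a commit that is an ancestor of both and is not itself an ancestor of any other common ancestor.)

599c

Ancestors of d295: {599c, 6b20, c199, d295, ff20}.
Ancestors of 9a91: {599c, 6b20, 9a91}.
Common ancestors: {599c, 6b20}.
Among these, 599c is not an ancestor of any other common ancestor — it is the merge base.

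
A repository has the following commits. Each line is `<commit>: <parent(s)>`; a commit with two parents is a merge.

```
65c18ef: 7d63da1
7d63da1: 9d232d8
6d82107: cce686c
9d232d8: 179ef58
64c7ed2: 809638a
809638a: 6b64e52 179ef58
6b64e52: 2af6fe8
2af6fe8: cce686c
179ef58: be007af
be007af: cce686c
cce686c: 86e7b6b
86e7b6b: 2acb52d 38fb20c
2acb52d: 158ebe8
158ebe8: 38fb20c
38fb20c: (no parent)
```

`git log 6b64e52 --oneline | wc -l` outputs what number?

7

Walking parent pointers from 6b64e52: reachable set = {158ebe8, 2acb52d, 2af6fe8, 38fb20c, 6b64e52, 86e7b6b, cce686c}.
That is 7 commits.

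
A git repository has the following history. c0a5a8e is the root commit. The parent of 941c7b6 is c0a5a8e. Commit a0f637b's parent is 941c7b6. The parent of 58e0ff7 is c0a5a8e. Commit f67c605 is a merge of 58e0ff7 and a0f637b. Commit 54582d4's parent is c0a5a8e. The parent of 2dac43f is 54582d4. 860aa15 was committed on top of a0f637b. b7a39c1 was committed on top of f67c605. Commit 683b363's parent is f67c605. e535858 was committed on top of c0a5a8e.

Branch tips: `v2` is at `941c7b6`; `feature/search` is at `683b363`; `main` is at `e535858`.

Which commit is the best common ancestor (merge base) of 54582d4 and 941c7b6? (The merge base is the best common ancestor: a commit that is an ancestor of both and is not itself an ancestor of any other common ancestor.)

Ancestors of 54582d4: {54582d4, c0a5a8e}.
Ancestors of 941c7b6: {941c7b6, c0a5a8e}.
Common ancestors: {c0a5a8e}.
The only common ancestor is c0a5a8e, so it is the merge base.

c0a5a8e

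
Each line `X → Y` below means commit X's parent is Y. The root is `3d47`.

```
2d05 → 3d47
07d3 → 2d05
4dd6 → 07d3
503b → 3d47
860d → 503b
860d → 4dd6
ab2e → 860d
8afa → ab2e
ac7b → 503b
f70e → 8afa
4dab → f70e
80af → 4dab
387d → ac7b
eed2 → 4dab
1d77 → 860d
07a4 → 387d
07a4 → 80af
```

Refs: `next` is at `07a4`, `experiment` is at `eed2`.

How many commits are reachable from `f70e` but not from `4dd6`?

Reachable from f70e: {07d3, 2d05, 3d47, 4dd6, 503b, 860d, 8afa, ab2e, f70e}.
Reachable from 4dd6: {07d3, 2d05, 3d47, 4dd6}.
In f70e's history but not 4dd6's: {503b, 860d, 8afa, ab2e, f70e} — 5 commits.

5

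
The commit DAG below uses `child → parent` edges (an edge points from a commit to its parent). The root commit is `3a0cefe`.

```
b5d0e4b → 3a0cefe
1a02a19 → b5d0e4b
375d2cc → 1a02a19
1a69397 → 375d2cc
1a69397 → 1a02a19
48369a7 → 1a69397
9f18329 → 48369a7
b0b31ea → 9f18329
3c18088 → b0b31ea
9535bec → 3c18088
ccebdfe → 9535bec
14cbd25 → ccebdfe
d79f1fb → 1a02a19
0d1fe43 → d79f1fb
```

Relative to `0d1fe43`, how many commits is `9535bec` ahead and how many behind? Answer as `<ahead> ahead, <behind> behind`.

7 ahead, 2 behind

Reachable from 9535bec: {1a02a19, 1a69397, 375d2cc, 3a0cefe, 3c18088, 48369a7, 9535bec, 9f18329, b0b31ea, b5d0e4b}.
Reachable from 0d1fe43: {0d1fe43, 1a02a19, 3a0cefe, b5d0e4b, d79f1fb}.
Only in 9535bec's history (ahead): {1a69397, 375d2cc, 3c18088, 48369a7, 9535bec, 9f18329, b0b31ea} — 7.
Only in 0d1fe43's history (behind): {0d1fe43, d79f1fb} — 2.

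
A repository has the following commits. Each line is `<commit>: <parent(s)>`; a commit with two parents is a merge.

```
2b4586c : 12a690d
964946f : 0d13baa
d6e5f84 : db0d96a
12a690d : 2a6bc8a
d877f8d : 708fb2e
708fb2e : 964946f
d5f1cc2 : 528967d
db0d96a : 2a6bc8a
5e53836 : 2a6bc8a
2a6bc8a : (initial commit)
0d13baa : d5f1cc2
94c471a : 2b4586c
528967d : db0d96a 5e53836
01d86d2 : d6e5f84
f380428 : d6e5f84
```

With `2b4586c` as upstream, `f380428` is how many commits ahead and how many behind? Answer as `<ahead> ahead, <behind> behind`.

Reachable from f380428: {2a6bc8a, d6e5f84, db0d96a, f380428}.
Reachable from 2b4586c: {12a690d, 2a6bc8a, 2b4586c}.
Only in f380428's history (ahead): {d6e5f84, db0d96a, f380428} — 3.
Only in 2b4586c's history (behind): {12a690d, 2b4586c} — 2.

3 ahead, 2 behind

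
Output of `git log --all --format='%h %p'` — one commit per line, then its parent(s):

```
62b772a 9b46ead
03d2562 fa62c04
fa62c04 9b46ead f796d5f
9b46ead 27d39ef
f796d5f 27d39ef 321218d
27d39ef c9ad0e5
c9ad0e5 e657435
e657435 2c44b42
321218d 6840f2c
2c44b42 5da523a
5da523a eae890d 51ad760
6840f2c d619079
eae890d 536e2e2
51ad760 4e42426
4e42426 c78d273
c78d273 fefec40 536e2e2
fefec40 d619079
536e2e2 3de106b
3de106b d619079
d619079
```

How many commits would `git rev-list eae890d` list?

Walking parent pointers from eae890d: reachable set = {3de106b, 536e2e2, d619079, eae890d}.
That is 4 commits.

4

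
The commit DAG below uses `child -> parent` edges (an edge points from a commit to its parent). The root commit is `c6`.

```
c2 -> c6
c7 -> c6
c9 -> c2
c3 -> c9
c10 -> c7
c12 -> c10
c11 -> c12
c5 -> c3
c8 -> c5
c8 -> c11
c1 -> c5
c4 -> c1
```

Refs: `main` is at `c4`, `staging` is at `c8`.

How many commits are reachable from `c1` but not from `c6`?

Reachable from c1: {c1, c2, c3, c5, c6, c9}.
Reachable from c6: {c6}.
In c1's history but not c6's: {c1, c2, c3, c5, c9} — 5 commits.

5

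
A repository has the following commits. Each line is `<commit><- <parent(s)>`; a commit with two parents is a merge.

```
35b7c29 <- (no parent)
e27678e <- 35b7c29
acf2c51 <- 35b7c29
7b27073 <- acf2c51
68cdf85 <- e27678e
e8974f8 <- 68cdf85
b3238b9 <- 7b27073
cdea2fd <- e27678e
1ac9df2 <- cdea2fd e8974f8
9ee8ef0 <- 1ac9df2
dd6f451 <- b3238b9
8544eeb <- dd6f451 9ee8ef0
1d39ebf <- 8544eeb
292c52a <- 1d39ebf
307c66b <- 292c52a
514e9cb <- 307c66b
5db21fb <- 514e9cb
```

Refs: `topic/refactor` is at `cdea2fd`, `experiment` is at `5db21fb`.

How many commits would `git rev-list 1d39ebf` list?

Walking parent pointers from 1d39ebf: reachable set = {1ac9df2, 1d39ebf, 35b7c29, 68cdf85, 7b27073, 8544eeb, 9ee8ef0, acf2c51, b3238b9, cdea2fd, dd6f451, e27678e, e8974f8}.
That is 13 commits.

13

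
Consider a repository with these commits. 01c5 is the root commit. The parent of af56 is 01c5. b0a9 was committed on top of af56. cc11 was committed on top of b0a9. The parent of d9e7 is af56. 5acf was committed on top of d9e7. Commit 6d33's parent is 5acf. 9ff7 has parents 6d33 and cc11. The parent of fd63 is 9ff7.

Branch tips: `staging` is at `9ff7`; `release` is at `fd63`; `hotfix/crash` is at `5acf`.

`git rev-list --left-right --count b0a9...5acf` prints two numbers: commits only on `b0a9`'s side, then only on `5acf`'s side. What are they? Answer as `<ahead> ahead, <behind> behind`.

1 ahead, 2 behind

Reachable from b0a9: {01c5, af56, b0a9}.
Reachable from 5acf: {01c5, 5acf, af56, d9e7}.
Only in b0a9's history (ahead): {b0a9} — 1.
Only in 5acf's history (behind): {5acf, d9e7} — 2.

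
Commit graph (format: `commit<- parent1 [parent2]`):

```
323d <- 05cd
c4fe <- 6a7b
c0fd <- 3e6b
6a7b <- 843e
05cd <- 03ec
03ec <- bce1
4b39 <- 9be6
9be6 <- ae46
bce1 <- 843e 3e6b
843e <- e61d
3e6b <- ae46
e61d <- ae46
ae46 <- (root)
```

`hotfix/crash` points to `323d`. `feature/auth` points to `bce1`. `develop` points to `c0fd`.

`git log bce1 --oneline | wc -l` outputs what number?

5

Walking parent pointers from bce1: reachable set = {3e6b, 843e, ae46, bce1, e61d}.
That is 5 commits.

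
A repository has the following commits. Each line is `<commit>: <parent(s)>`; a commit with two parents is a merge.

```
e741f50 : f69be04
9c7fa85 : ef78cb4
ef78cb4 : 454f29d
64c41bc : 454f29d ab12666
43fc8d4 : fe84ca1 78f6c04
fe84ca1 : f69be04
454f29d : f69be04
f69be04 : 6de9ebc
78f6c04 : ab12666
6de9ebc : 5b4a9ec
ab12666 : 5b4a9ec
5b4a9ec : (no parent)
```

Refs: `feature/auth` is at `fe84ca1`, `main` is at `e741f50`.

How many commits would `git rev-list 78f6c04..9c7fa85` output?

Reachable from 9c7fa85: {454f29d, 5b4a9ec, 6de9ebc, 9c7fa85, ef78cb4, f69be04}.
Reachable from 78f6c04: {5b4a9ec, 78f6c04, ab12666}.
In 9c7fa85's history but not 78f6c04's: {454f29d, 6de9ebc, 9c7fa85, ef78cb4, f69be04} — 5 commits.

5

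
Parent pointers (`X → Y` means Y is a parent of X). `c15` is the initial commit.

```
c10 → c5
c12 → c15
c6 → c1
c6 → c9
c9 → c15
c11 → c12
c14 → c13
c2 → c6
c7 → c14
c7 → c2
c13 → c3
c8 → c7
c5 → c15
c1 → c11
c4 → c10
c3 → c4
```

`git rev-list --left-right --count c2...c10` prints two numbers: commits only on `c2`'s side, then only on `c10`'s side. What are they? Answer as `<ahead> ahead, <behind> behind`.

6 ahead, 2 behind

Reachable from c2: {c1, c11, c12, c15, c2, c6, c9}.
Reachable from c10: {c10, c15, c5}.
Only in c2's history (ahead): {c1, c11, c12, c2, c6, c9} — 6.
Only in c10's history (behind): {c10, c5} — 2.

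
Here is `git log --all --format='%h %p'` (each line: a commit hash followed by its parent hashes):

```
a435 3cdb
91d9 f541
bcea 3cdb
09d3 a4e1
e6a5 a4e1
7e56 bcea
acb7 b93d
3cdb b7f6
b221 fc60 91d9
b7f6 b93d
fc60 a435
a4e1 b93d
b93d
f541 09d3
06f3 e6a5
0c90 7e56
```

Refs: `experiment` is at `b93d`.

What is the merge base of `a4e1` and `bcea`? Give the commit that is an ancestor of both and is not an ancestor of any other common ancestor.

Ancestors of a4e1: {a4e1, b93d}.
Ancestors of bcea: {3cdb, b7f6, b93d, bcea}.
Common ancestors: {b93d}.
The only common ancestor is b93d, so it is the merge base.

b93d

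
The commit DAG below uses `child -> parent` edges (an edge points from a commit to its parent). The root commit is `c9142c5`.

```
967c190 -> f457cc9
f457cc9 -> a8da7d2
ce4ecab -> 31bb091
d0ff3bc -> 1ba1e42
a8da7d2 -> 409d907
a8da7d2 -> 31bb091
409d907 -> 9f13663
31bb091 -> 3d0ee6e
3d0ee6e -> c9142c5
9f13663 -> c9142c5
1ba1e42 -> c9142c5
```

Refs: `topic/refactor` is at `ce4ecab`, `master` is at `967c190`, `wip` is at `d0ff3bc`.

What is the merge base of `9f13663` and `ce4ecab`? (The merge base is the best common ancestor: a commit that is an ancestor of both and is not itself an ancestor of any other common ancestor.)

c9142c5

Ancestors of 9f13663: {9f13663, c9142c5}.
Ancestors of ce4ecab: {31bb091, 3d0ee6e, c9142c5, ce4ecab}.
Common ancestors: {c9142c5}.
The only common ancestor is c9142c5, so it is the merge base.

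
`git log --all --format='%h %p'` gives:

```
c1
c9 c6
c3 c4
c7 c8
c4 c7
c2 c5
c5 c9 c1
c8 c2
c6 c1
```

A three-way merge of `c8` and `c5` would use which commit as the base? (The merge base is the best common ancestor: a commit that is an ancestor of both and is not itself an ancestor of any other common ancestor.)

c5

Ancestors of c8: {c1, c2, c5, c6, c8, c9}.
Ancestors of c5: {c1, c5, c6, c9}.
Common ancestors: {c1, c5, c6, c9}.
Among these, c5 is not an ancestor of any other common ancestor — it is the merge base.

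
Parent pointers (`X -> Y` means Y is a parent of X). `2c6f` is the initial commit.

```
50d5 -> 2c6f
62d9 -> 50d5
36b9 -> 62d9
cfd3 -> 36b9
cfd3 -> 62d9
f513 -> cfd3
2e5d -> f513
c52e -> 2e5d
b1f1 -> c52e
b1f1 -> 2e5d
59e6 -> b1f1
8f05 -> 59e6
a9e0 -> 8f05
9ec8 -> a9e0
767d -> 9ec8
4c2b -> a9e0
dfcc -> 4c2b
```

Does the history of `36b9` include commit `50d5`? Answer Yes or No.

Yes

Ancestors of 36b9 (commits reachable by following parents): {2c6f, 36b9, 50d5, 62d9}.
50d5 is in that set, so it is an ancestor of 36b9.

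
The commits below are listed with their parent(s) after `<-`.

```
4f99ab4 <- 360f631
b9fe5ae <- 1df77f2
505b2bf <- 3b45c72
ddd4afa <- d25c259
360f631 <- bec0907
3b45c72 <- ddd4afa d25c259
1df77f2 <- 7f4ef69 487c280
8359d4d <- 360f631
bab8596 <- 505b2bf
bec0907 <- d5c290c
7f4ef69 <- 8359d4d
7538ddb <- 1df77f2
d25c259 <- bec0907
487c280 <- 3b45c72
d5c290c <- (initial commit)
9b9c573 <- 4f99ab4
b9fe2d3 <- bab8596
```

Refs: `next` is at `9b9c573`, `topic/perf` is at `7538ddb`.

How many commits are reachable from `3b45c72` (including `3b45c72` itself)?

Walking parent pointers from 3b45c72: reachable set = {3b45c72, bec0907, d25c259, d5c290c, ddd4afa}.
That is 5 commits.

5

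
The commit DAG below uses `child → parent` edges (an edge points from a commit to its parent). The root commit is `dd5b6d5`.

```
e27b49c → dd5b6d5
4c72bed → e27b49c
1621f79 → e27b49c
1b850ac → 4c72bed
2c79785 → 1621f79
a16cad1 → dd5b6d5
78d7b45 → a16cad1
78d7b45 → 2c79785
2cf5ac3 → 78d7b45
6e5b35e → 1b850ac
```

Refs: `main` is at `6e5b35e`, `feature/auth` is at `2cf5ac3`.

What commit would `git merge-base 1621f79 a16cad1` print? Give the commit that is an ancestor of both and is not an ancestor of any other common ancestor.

dd5b6d5

Ancestors of 1621f79: {1621f79, dd5b6d5, e27b49c}.
Ancestors of a16cad1: {a16cad1, dd5b6d5}.
Common ancestors: {dd5b6d5}.
The only common ancestor is dd5b6d5, so it is the merge base.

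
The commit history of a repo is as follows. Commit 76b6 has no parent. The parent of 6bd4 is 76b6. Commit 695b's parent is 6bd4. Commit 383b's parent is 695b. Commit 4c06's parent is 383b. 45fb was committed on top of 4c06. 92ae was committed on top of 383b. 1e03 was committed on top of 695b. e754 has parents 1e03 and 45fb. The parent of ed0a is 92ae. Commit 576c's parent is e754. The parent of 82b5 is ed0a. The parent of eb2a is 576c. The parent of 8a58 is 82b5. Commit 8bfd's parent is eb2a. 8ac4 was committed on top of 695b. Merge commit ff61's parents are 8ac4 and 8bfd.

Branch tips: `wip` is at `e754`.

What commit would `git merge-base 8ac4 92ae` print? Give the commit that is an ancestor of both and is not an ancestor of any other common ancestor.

695b

Ancestors of 8ac4: {695b, 6bd4, 76b6, 8ac4}.
Ancestors of 92ae: {383b, 695b, 6bd4, 76b6, 92ae}.
Common ancestors: {695b, 6bd4, 76b6}.
Among these, 695b is not an ancestor of any other common ancestor — it is the merge base.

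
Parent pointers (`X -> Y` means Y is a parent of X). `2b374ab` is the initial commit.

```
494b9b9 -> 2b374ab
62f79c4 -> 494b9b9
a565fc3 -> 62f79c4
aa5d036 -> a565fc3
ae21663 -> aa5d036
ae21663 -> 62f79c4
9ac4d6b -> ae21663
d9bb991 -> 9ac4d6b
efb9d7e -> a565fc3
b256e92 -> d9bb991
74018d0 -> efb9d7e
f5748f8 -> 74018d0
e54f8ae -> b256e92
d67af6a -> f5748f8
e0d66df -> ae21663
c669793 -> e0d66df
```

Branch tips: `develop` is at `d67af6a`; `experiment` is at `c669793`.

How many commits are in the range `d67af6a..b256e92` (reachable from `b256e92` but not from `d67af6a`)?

5

Reachable from b256e92: {2b374ab, 494b9b9, 62f79c4, 9ac4d6b, a565fc3, aa5d036, ae21663, b256e92, d9bb991}.
Reachable from d67af6a: {2b374ab, 494b9b9, 62f79c4, 74018d0, a565fc3, d67af6a, efb9d7e, f5748f8}.
In b256e92's history but not d67af6a's: {9ac4d6b, aa5d036, ae21663, b256e92, d9bb991} — 5 commits.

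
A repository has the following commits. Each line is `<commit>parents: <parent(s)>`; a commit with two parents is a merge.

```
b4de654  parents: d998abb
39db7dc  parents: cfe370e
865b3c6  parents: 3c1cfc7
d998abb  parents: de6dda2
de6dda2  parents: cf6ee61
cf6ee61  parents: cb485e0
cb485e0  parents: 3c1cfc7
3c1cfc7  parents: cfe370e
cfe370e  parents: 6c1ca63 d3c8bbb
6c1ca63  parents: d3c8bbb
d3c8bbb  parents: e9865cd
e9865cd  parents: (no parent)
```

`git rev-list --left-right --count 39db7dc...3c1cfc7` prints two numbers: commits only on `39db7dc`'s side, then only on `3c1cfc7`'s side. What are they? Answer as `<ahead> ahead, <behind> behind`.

Reachable from 39db7dc: {39db7dc, 6c1ca63, cfe370e, d3c8bbb, e9865cd}.
Reachable from 3c1cfc7: {3c1cfc7, 6c1ca63, cfe370e, d3c8bbb, e9865cd}.
Only in 39db7dc's history (ahead): {39db7dc} — 1.
Only in 3c1cfc7's history (behind): {3c1cfc7} — 1.

1 ahead, 1 behind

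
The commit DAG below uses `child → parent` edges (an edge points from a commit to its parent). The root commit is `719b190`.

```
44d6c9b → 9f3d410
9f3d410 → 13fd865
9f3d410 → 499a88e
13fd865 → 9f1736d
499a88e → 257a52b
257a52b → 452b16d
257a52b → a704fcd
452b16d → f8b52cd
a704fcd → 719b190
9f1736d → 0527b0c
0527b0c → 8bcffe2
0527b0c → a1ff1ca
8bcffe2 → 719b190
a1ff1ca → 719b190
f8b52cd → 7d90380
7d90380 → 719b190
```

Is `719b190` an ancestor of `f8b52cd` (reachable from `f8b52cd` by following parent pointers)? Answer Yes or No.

Yes

Ancestors of f8b52cd (commits reachable by following parents): {719b190, 7d90380, f8b52cd}.
719b190 is in that set, so it is an ancestor of f8b52cd.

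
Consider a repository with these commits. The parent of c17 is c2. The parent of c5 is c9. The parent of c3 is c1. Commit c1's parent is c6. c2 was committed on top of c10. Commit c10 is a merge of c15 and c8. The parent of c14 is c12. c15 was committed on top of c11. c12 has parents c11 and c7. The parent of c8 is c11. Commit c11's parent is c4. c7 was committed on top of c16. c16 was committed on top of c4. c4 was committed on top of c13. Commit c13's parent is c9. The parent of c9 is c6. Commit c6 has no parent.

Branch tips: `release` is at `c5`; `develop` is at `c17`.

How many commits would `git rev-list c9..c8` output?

Reachable from c8: {c11, c13, c4, c6, c8, c9}.
Reachable from c9: {c6, c9}.
In c8's history but not c9's: {c11, c13, c4, c8} — 4 commits.

4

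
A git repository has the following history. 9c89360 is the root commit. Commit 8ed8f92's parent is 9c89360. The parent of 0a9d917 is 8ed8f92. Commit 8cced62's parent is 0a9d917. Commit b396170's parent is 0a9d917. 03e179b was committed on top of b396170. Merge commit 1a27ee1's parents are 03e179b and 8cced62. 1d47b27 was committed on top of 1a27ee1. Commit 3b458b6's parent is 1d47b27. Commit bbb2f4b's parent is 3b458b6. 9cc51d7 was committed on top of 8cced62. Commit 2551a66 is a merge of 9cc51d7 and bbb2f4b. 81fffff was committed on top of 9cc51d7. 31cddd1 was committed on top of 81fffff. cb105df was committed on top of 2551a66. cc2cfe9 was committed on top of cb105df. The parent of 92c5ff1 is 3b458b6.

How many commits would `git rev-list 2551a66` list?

12

Walking parent pointers from 2551a66: reachable set = {03e179b, 0a9d917, 1a27ee1, 1d47b27, 2551a66, 3b458b6, 8cced62, 8ed8f92, 9c89360, 9cc51d7, b396170, bbb2f4b}.
That is 12 commits.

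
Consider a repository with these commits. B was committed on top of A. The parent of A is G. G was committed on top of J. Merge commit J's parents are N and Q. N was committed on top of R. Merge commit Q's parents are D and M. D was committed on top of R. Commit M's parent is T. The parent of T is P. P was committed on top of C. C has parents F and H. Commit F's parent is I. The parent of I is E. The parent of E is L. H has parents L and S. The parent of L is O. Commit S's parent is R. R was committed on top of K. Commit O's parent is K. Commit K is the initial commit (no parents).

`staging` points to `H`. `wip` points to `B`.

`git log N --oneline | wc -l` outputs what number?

3

Walking parent pointers from N: reachable set = {K, N, R}.
That is 3 commits.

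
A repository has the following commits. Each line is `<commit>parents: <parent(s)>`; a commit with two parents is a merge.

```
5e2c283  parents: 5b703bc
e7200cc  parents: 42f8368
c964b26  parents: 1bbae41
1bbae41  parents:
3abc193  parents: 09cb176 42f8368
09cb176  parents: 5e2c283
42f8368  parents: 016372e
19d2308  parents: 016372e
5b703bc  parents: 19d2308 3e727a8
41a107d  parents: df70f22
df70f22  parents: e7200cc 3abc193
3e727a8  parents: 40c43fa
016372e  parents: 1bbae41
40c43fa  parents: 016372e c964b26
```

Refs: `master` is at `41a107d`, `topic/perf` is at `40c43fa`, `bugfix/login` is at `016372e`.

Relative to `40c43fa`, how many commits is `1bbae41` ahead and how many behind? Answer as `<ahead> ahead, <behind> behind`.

0 ahead, 3 behind

Reachable from 1bbae41: {1bbae41}.
Reachable from 40c43fa: {016372e, 1bbae41, 40c43fa, c964b26}.
Only in 1bbae41's history (ahead): {} — 0.
Only in 40c43fa's history (behind): {016372e, 40c43fa, c964b26} — 3.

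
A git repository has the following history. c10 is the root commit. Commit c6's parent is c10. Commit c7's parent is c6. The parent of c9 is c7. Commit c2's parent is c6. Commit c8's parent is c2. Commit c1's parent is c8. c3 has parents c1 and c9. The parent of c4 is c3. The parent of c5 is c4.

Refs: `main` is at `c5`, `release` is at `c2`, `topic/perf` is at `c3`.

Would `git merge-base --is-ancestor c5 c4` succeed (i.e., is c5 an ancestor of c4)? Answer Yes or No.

No

Ancestors of c4: {c1, c10, c2, c3, c4, c6, c7, c8, c9}.
c5 is not in that set, so it is not an ancestor of c4.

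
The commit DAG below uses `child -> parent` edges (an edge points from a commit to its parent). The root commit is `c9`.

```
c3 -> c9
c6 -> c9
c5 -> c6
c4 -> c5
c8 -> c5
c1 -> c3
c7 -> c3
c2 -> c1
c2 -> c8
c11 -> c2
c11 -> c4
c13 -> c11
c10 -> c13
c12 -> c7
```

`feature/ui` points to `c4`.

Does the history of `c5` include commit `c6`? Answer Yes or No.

Ancestors of c5 (commits reachable by following parents): {c5, c6, c9}.
c6 is in that set, so it is an ancestor of c5.

Yes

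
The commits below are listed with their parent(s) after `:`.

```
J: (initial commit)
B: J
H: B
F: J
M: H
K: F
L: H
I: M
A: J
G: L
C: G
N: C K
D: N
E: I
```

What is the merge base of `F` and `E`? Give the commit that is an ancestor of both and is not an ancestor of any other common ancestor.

Ancestors of F: {F, J}.
Ancestors of E: {B, E, H, I, J, M}.
Common ancestors: {J}.
The only common ancestor is J, so it is the merge base.

J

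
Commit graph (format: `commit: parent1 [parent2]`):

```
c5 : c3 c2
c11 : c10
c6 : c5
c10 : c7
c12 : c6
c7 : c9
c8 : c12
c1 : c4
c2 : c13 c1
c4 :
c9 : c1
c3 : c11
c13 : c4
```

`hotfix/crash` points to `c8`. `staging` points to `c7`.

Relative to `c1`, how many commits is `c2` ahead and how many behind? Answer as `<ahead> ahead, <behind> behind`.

Reachable from c2: {c1, c13, c2, c4}.
Reachable from c1: {c1, c4}.
Only in c2's history (ahead): {c13, c2} — 2.
Only in c1's history (behind): {} — 0.

2 ahead, 0 behind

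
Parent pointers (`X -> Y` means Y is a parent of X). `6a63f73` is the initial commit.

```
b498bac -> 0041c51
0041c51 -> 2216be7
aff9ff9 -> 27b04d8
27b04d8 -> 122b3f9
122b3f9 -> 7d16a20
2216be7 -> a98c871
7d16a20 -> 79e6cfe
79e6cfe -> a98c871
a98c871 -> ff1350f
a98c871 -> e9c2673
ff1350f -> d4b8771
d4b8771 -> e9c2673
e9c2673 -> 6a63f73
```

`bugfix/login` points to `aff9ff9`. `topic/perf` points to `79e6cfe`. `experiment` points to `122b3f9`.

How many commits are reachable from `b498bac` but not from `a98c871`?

Reachable from b498bac: {0041c51, 2216be7, 6a63f73, a98c871, b498bac, d4b8771, e9c2673, ff1350f}.
Reachable from a98c871: {6a63f73, a98c871, d4b8771, e9c2673, ff1350f}.
In b498bac's history but not a98c871's: {0041c51, 2216be7, b498bac} — 3 commits.

3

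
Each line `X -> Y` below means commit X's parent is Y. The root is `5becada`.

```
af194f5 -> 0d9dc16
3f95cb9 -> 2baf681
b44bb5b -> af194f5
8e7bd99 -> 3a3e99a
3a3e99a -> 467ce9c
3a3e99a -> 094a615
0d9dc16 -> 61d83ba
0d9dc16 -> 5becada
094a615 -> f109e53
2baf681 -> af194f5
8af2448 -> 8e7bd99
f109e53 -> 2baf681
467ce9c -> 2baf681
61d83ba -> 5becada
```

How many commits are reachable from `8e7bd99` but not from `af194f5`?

Reachable from 8e7bd99: {094a615, 0d9dc16, 2baf681, 3a3e99a, 467ce9c, 5becada, 61d83ba, 8e7bd99, af194f5, f109e53}.
Reachable from af194f5: {0d9dc16, 5becada, 61d83ba, af194f5}.
In 8e7bd99's history but not af194f5's: {094a615, 2baf681, 3a3e99a, 467ce9c, 8e7bd99, f109e53} — 6 commits.

6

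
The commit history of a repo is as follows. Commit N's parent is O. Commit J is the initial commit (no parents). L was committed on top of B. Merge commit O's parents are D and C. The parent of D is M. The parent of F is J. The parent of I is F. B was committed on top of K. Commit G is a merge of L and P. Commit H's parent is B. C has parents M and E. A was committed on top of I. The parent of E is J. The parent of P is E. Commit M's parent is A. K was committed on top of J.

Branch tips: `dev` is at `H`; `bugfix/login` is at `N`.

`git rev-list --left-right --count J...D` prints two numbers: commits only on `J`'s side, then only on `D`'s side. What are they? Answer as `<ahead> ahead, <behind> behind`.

Reachable from J: {J}.
Reachable from D: {A, D, F, I, J, M}.
Only in J's history (ahead): {} — 0.
Only in D's history (behind): {A, D, F, I, M} — 5.

0 ahead, 5 behind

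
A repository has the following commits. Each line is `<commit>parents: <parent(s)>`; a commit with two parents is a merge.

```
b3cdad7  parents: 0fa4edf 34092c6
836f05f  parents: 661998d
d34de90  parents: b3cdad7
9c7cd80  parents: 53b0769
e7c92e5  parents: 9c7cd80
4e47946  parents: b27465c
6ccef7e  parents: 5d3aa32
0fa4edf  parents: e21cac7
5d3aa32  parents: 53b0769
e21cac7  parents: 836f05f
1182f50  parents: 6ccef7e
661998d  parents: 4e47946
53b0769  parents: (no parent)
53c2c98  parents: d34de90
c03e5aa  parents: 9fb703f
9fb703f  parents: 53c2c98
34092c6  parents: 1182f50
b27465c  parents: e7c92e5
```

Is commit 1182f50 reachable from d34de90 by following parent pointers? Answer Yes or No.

Ancestors of d34de90 (commits reachable by following parents): {0fa4edf, 1182f50, 34092c6, 4e47946, 53b0769, 5d3aa32, 661998d, 6ccef7e, 836f05f, 9c7cd80, b27465c, b3cdad7, d34de90, e21cac7, e7c92e5}.
1182f50 is in that set, so it is an ancestor of d34de90.

Yes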